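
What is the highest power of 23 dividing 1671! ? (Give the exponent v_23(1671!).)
v_23(1671!) = 75

Legendre's formula: v_p(n!) = Σ_{k ≥ 1} ⌊n / p^k⌋. For p = 23, n = 1671, the terms are:
  ⌊1671/23^1⌋ = ⌊1671/23⌋ = 72
  ⌊1671/23^2⌋ = ⌊1671/529⌋ = 3
(the next term ⌊1671/23^3⌋ = 0, terminating the sum). Summing: v_23(1671!) = 72 + 3 = 75.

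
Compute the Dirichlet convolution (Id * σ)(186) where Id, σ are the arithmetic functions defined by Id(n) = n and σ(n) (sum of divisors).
(Id * σ)(186) = 2205

Divisors of 186: [1, 2, 3, 6, 31, 62, 93, 186]. For each d | 186:
  d = 1: Id(1) · σ(186/1) = 1 · 384 = 384
  d = 2: Id(2) · σ(186/2) = 2 · 128 = 256
  d = 3: Id(3) · σ(186/3) = 3 · 96 = 288
  d = 6: Id(6) · σ(186/6) = 6 · 32 = 192
  d = 31: Id(31) · σ(186/31) = 31 · 12 = 372
  d = 62: Id(62) · σ(186/62) = 62 · 4 = 248
  d = 93: Id(93) · σ(186/93) = 93 · 3 = 279
  d = 186: Id(186) · σ(186/186) = 186 · 1 = 186
Summing: (Id * σ)(186) = 384 + 256 + 288 + 192 + 372 + 248 + 279 + 186 = 2205.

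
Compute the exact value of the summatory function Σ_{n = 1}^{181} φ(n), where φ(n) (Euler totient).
Σ_{n ≤ 181} φ(n) = 10060

Compute φ(n) for each 1 ≤ n ≤ 181: φ(1) = 1, φ(2) = 1, φ(3) = 2, φ(4) = 2, φ(5) = 4, φ(6) = 2, φ(7) = 6, φ(8) = 4, φ(9) = 6, φ(10) = 4, φ(11) = 10, φ(12) = 4, φ(13) = 12, φ(14) = 6, φ(15) = 8, φ(16) = 8, φ(17) = 16, φ(18) = 6, φ(19) = 18, φ(20) = 8, φ(21) = 12, φ(22) = 10, φ(23) = 22, φ(24) = 8, φ(25) = 20, φ(26) = 12, φ(27) = 18, φ(28) = 12, φ(29) = 28, φ(30) = 8, φ(31) = 30, φ(32) = 16, φ(33) = 20, φ(34) = 16, φ(35) = 24, φ(36) = 12, φ(37) = 36, φ(38) = 18, φ(39) = 24, φ(40) = 16, φ(41) = 40, φ(42) = 12, φ(43) = 42, φ(44) = 20, φ(45) = 24, φ(46) = 22, φ(47) = 46, φ(48) = 16, φ(49) = 42, φ(50) = 20, φ(51) = 32, φ(52) = 24, φ(53) = 52, φ(54) = 18, φ(55) = 40, φ(56) = 24, φ(57) = 36, φ(58) = 28, φ(59) = 58, φ(60) = 16, φ(61) = 60, φ(62) = 30, φ(63) = 36, φ(64) = 32, φ(65) = 48, φ(66) = 20, φ(67) = 66, φ(68) = 32, φ(69) = 44, φ(70) = 24, φ(71) = 70, φ(72) = 24, φ(73) = 72, φ(74) = 36, φ(75) = 40, φ(76) = 36, φ(77) = 60, φ(78) = 24, φ(79) = 78, φ(80) = 32, φ(81) = 54, φ(82) = 40, φ(83) = 82, φ(84) = 24, φ(85) = 64, φ(86) = 42, φ(87) = 56, φ(88) = 40, φ(89) = 88, φ(90) = 24, φ(91) = 72, φ(92) = 44, φ(93) = 60, φ(94) = 46, φ(95) = 72, φ(96) = 32, φ(97) = 96, φ(98) = 42, φ(99) = 60, φ(100) = 40, φ(101) = 100, φ(102) = 32, φ(103) = 102, φ(104) = 48, φ(105) = 48, φ(106) = 52, φ(107) = 106, φ(108) = 36, φ(109) = 108, φ(110) = 40, φ(111) = 72, φ(112) = 48, φ(113) = 112, φ(114) = 36, φ(115) = 88, φ(116) = 56, φ(117) = 72, φ(118) = 58, φ(119) = 96, φ(120) = 32, φ(121) = 110, φ(122) = 60, φ(123) = 80, φ(124) = 60, φ(125) = 100, φ(126) = 36, φ(127) = 126, φ(128) = 64, φ(129) = 84, φ(130) = 48, φ(131) = 130, φ(132) = 40, φ(133) = 108, φ(134) = 66, φ(135) = 72, φ(136) = 64, φ(137) = 136, φ(138) = 44, φ(139) = 138, φ(140) = 48, φ(141) = 92, φ(142) = 70, φ(143) = 120, φ(144) = 48, φ(145) = 112, φ(146) = 72, φ(147) = 84, φ(148) = 72, φ(149) = 148, φ(150) = 40, φ(151) = 150, φ(152) = 72, φ(153) = 96, φ(154) = 60, φ(155) = 120, φ(156) = 48, φ(157) = 156, φ(158) = 78, φ(159) = 104, φ(160) = 64, φ(161) = 132, φ(162) = 54, φ(163) = 162, φ(164) = 80, φ(165) = 80, φ(166) = 82, φ(167) = 166, φ(168) = 48, φ(169) = 156, φ(170) = 64, φ(171) = 108, φ(172) = 84, φ(173) = 172, φ(174) = 56, φ(175) = 120, φ(176) = 80, φ(177) = 116, φ(178) = 88, φ(179) = 178, φ(180) = 48, φ(181) = 180. Summing all 181 values: 10060. (Average order: Σ_{n ≤ x} φ(n) ~ (3/π²) x². For x = 181, (3/π²)·181² ≈ 9958.15.)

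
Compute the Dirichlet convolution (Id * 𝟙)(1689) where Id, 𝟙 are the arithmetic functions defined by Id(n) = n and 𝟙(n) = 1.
(Id * 𝟙)(1689) = 2256

Divisors of 1689: [1, 3, 563, 1689]. For each d | 1689:
  d = 1: Id(1) · 𝟙(1689/1) = 1 · 1 = 1
  d = 3: Id(3) · 𝟙(1689/3) = 3 · 1 = 3
  d = 563: Id(563) · 𝟙(1689/563) = 563 · 1 = 563
  d = 1689: Id(1689) · 𝟙(1689/1689) = 1689 · 1 = 1689
Summing: (Id * 𝟙)(1689) = 1 + 3 + 563 + 1689 = 2256.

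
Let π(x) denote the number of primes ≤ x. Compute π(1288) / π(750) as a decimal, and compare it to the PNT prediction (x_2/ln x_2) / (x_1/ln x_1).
π(1288)/π(750) = 208/132 ≈ 1.5758;  PNT prediction ≈ 1.5876.

π(750) = 132 and π(1288) = 208, so π(1288)/π(750) ≈ 1.5758. The PNT-predicted ratio is (1288/ln(1288)) / (750/ln(750)) ≈ 1.5876. The two agree to within a few percent, as expected.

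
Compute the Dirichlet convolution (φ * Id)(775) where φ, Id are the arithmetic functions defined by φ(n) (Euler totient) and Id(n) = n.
(φ * Id)(775) = 3965

Divisors of 775: [1, 5, 25, 31, 155, 775]. For each d | 775:
  d = 1: φ(1) · Id(775/1) = 1 · 775 = 775
  d = 5: φ(5) · Id(775/5) = 4 · 155 = 620
  d = 25: φ(25) · Id(775/25) = 20 · 31 = 620
  d = 31: φ(31) · Id(775/31) = 30 · 25 = 750
  d = 155: φ(155) · Id(775/155) = 120 · 5 = 600
  d = 775: φ(775) · Id(775/775) = 600 · 1 = 600
Summing: (φ * Id)(775) = 775 + 620 + 620 + 750 + 600 + 600 = 3965.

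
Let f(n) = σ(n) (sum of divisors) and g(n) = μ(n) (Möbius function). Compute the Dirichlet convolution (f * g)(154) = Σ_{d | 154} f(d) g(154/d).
(σ * μ)(154) = 154

Divisors of 154: [1, 2, 7, 11, 14, 22, 77, 154]. For each d | 154:
  d = 1: σ(1) · μ(154/1) = 1 · -1 = -1
  d = 2: σ(2) · μ(154/2) = 3 · 1 = 3
  d = 7: σ(7) · μ(154/7) = 8 · 1 = 8
  d = 11: σ(11) · μ(154/11) = 12 · 1 = 12
  d = 14: σ(14) · μ(154/14) = 24 · -1 = -24
  d = 22: σ(22) · μ(154/22) = 36 · -1 = -36
  d = 77: σ(77) · μ(154/77) = 96 · -1 = -96
  d = 154: σ(154) · μ(154/154) = 288 · 1 = 288
Summing: (σ * μ)(154) = -1 + 3 + 8 + 12 + -24 + -36 + -96 + 288 = 154.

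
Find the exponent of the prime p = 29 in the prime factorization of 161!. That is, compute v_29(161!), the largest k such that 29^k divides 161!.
v_29(161!) = 5

Legendre's formula: v_p(n!) = Σ_{k ≥ 1} ⌊n / p^k⌋. For p = 29, n = 161, the terms are:
  ⌊161/29^1⌋ = ⌊161/29⌋ = 5
(the next term ⌊161/29^2⌋ = 0, terminating the sum). Summing: v_29(161!) = 5 = 5.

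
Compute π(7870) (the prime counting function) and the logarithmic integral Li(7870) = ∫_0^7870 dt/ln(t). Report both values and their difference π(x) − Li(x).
π(7870) = 993;  Li(7870) ≈ 1011.94;  π(x) − Li(x) ≈ -18.94.

Direct count of primes ≤ 7870 gives π(7870) = 993. Numerical evaluation of the logarithmic integral gives Li(7870) ≈ 1011.94. The difference π(x) − Li(x) ≈ -18.94 is typically negative for small/moderate x (Li(x) overestimates), though Littlewood's theorem shows this sign changes infinitely often.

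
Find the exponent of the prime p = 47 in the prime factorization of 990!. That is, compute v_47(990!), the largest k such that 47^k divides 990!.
v_47(990!) = 21

Legendre's formula: v_p(n!) = Σ_{k ≥ 1} ⌊n / p^k⌋. For p = 47, n = 990, the terms are:
  ⌊990/47^1⌋ = ⌊990/47⌋ = 21
(the next term ⌊990/47^2⌋ = 0, terminating the sum). Summing: v_47(990!) = 21 = 21.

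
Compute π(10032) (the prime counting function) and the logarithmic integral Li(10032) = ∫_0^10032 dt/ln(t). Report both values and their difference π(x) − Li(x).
π(10032) = 1231;  Li(10032) ≈ 1249.61;  π(x) − Li(x) ≈ -18.61.

Direct count of primes ≤ 10032 gives π(10032) = 1231. Numerical evaluation of the logarithmic integral gives Li(10032) ≈ 1249.61. The difference π(x) − Li(x) ≈ -18.61 is typically negative for small/moderate x (Li(x) overestimates), though Littlewood's theorem shows this sign changes infinitely often.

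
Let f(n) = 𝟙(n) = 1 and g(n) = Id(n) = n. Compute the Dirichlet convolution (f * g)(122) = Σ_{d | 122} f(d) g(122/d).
(𝟙 * Id)(122) = 186

Divisors of 122: [1, 2, 61, 122]. For each d | 122:
  d = 1: 𝟙(1) · Id(122/1) = 1 · 122 = 122
  d = 2: 𝟙(2) · Id(122/2) = 1 · 61 = 61
  d = 61: 𝟙(61) · Id(122/61) = 1 · 2 = 2
  d = 122: 𝟙(122) · Id(122/122) = 1 · 1 = 1
Summing: (𝟙 * Id)(122) = 122 + 61 + 2 + 1 = 186.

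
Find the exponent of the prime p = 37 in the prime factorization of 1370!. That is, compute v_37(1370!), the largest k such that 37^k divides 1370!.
v_37(1370!) = 38

Legendre's formula: v_p(n!) = Σ_{k ≥ 1} ⌊n / p^k⌋. For p = 37, n = 1370, the terms are:
  ⌊1370/37^1⌋ = ⌊1370/37⌋ = 37
  ⌊1370/37^2⌋ = ⌊1370/1369⌋ = 1
(the next term ⌊1370/37^3⌋ = 0, terminating the sum). Summing: v_37(1370!) = 37 + 1 = 38.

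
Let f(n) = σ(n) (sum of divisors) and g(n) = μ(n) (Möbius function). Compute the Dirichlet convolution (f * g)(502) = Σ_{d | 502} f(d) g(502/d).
(σ * μ)(502) = 502

Divisors of 502: [1, 2, 251, 502]. For each d | 502:
  d = 1: σ(1) · μ(502/1) = 1 · 1 = 1
  d = 2: σ(2) · μ(502/2) = 3 · -1 = -3
  d = 251: σ(251) · μ(502/251) = 252 · -1 = -252
  d = 502: σ(502) · μ(502/502) = 756 · 1 = 756
Summing: (σ * μ)(502) = 1 + -3 + -252 + 756 = 502.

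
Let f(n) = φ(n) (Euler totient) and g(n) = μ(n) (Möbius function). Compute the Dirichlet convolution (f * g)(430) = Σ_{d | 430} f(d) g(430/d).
(φ * μ)(430) = 0

Divisors of 430: [1, 2, 5, 10, 43, 86, 215, 430]. For each d | 430:
  d = 1: φ(1) · μ(430/1) = 1 · -1 = -1
  d = 2: φ(2) · μ(430/2) = 1 · 1 = 1
  d = 5: φ(5) · μ(430/5) = 4 · 1 = 4
  d = 10: φ(10) · μ(430/10) = 4 · -1 = -4
  d = 43: φ(43) · μ(430/43) = 42 · 1 = 42
  d = 86: φ(86) · μ(430/86) = 42 · -1 = -42
  d = 215: φ(215) · μ(430/215) = 168 · -1 = -168
  d = 430: φ(430) · μ(430/430) = 168 · 1 = 168
Summing: (φ * μ)(430) = -1 + 1 + 4 + -4 + 42 + -42 + -168 + 168 = 0.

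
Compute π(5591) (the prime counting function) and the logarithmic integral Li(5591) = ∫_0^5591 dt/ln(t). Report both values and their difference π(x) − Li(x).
π(5591) = 738;  Li(5591) ≈ 753.21;  π(x) − Li(x) ≈ -15.21.

Direct count of primes ≤ 5591 gives π(5591) = 738. Numerical evaluation of the logarithmic integral gives Li(5591) ≈ 753.21. The difference π(x) − Li(x) ≈ -15.21 is typically negative for small/moderate x (Li(x) overestimates), though Littlewood's theorem shows this sign changes infinitely often.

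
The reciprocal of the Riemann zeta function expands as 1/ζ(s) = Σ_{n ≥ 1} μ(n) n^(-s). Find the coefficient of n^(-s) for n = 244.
μ(244) = 0

Factor n = 244 = 2^2 · 61. μ(n) = 0 if any exponent ≥ 2 (not squarefree); otherwise μ(n) = (−1)^{ω(n)} where ω(n) is the number of distinct prime factors. Applying: μ(244) = 0.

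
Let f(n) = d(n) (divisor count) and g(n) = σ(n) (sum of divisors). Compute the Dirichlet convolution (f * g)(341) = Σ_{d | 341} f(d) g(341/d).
(d * σ)(341) = 476

Divisors of 341: [1, 11, 31, 341]. For each d | 341:
  d = 1: d(1) · σ(341/1) = 1 · 384 = 384
  d = 11: d(11) · σ(341/11) = 2 · 32 = 64
  d = 31: d(31) · σ(341/31) = 2 · 12 = 24
  d = 341: d(341) · σ(341/341) = 4 · 1 = 4
Summing: (d * σ)(341) = 384 + 64 + 24 + 4 = 476.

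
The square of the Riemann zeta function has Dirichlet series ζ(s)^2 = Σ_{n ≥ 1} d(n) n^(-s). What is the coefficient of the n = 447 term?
d(447) = 4

ζ(s)^2 = (Σ 1/m^s)(Σ 1/k^s). The coefficient of 1/n^s in the product is the number of ordered pairs (m, k) with mk = n, which equals d(n). For n = 447, divisors are [1, 3, 149, 447], so d(447) = 4.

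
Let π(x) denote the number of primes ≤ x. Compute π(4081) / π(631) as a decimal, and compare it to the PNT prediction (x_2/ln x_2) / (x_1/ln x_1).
π(4081)/π(631) = 562/115 ≈ 4.8870;  PNT prediction ≈ 5.0153.

π(631) = 115 and π(4081) = 562, so π(4081)/π(631) ≈ 4.8870. The PNT-predicted ratio is (4081/ln(4081)) / (631/ln(631)) ≈ 5.0153. The two agree to within a few percent, as expected.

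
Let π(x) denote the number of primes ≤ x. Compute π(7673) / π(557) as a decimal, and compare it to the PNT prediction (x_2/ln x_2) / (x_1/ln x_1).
π(7673)/π(557) = 973/102 ≈ 9.5392;  PNT prediction ≈ 9.7364.

π(557) = 102 and π(7673) = 973, so π(7673)/π(557) ≈ 9.5392. The PNT-predicted ratio is (7673/ln(7673)) / (557/ln(557)) ≈ 9.7364. The two agree to within a few percent, as expected.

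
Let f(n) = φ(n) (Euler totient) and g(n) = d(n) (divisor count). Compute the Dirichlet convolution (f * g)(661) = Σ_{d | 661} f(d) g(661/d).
(φ * d)(661) = 662

Divisors of 661: [1, 661]. For each d | 661:
  d = 1: φ(1) · d(661/1) = 1 · 2 = 2
  d = 661: φ(661) · d(661/661) = 660 · 1 = 660
Summing: (φ * d)(661) = 2 + 660 = 662.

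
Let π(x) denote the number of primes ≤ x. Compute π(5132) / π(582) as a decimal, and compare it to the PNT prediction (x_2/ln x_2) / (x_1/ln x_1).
π(5132)/π(582) = 685/106 ≈ 6.4623;  PNT prediction ≈ 6.5711.

π(582) = 106 and π(5132) = 685, so π(5132)/π(582) ≈ 6.4623. The PNT-predicted ratio is (5132/ln(5132)) / (582/ln(582)) ≈ 6.5711. The two agree to within a few percent, as expected.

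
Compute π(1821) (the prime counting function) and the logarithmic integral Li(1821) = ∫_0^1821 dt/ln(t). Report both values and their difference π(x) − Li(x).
π(1821) = 280;  Li(1821) ≈ 291.12;  π(x) − Li(x) ≈ -11.12.

Direct count of primes ≤ 1821 gives π(1821) = 280. Numerical evaluation of the logarithmic integral gives Li(1821) ≈ 291.12. The difference π(x) − Li(x) ≈ -11.12 is typically negative for small/moderate x (Li(x) overestimates), though Littlewood's theorem shows this sign changes infinitely often.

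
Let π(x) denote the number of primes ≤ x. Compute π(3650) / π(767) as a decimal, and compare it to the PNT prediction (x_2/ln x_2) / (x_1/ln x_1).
π(3650)/π(767) = 510/135 ≈ 3.7778;  PNT prediction ≈ 3.8537.

π(767) = 135 and π(3650) = 510, so π(3650)/π(767) ≈ 3.7778. The PNT-predicted ratio is (3650/ln(3650)) / (767/ln(767)) ≈ 3.8537. The two agree to within a few percent, as expected.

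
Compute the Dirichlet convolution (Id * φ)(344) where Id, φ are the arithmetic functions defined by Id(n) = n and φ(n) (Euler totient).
(Id * φ)(344) = 1700

Divisors of 344: [1, 2, 4, 8, 43, 86, 172, 344]. For each d | 344:
  d = 1: Id(1) · φ(344/1) = 1 · 168 = 168
  d = 2: Id(2) · φ(344/2) = 2 · 84 = 168
  d = 4: Id(4) · φ(344/4) = 4 · 42 = 168
  d = 8: Id(8) · φ(344/8) = 8 · 42 = 336
  d = 43: Id(43) · φ(344/43) = 43 · 4 = 172
  d = 86: Id(86) · φ(344/86) = 86 · 2 = 172
  d = 172: Id(172) · φ(344/172) = 172 · 1 = 172
  d = 344: Id(344) · φ(344/344) = 344 · 1 = 344
Summing: (Id * φ)(344) = 168 + 168 + 168 + 336 + 172 + 172 + 172 + 344 = 1700.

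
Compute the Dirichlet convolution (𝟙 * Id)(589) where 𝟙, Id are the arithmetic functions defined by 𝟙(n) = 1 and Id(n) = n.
(𝟙 * Id)(589) = 640

Divisors of 589: [1, 19, 31, 589]. For each d | 589:
  d = 1: 𝟙(1) · Id(589/1) = 1 · 589 = 589
  d = 19: 𝟙(19) · Id(589/19) = 1 · 31 = 31
  d = 31: 𝟙(31) · Id(589/31) = 1 · 19 = 19
  d = 589: 𝟙(589) · Id(589/589) = 1 · 1 = 1
Summing: (𝟙 * Id)(589) = 589 + 31 + 19 + 1 = 640.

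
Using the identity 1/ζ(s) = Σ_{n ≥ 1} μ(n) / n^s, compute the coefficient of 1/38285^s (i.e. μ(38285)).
μ(38285) = 1

Factor n = 38285 = 5 · 13 · 19 · 31. μ(n) = 0 if any exponent ≥ 2 (not squarefree); otherwise μ(n) = (−1)^{ω(n)} where ω(n) is the number of distinct prime factors. Applying: μ(38285) = 1.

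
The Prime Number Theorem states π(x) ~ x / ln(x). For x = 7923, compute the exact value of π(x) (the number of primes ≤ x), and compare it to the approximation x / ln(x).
π(7923) = 1000;  x/ln(x) ≈ 882.54;  relative error ≈ 11.75%.

Directly count primes up to 7923: π(7923) = 1000. The PNT approximation gives 7923/ln(7923) ≈ 7923/8.97753 ≈ 882.54. Relative error (π(x) − x/ln(x)) / π(x) ≈ 11.75%; the approximation is known to undercount slightly (Li(x) is a better estimate).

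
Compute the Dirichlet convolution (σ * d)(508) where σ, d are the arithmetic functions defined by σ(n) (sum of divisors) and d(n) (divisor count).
(σ * d)(508) = 2080

Divisors of 508: [1, 2, 4, 127, 254, 508]. For each d | 508:
  d = 1: σ(1) · d(508/1) = 1 · 6 = 6
  d = 2: σ(2) · d(508/2) = 3 · 4 = 12
  d = 4: σ(4) · d(508/4) = 7 · 2 = 14
  d = 127: σ(127) · d(508/127) = 128 · 3 = 384
  d = 254: σ(254) · d(508/254) = 384 · 2 = 768
  d = 508: σ(508) · d(508/508) = 896 · 1 = 896
Summing: (σ * d)(508) = 6 + 12 + 14 + 384 + 768 + 896 = 2080.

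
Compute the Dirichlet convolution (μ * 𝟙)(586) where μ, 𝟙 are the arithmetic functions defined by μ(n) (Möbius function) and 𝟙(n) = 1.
(μ * 𝟙)(586) = 0

Divisors of 586: [1, 2, 293, 586]. For each d | 586:
  d = 1: μ(1) · 𝟙(586/1) = 1 · 1 = 1
  d = 2: μ(2) · 𝟙(586/2) = -1 · 1 = -1
  d = 293: μ(293) · 𝟙(586/293) = -1 · 1 = -1
  d = 586: μ(586) · 𝟙(586/586) = 1 · 1 = 1
Summing: (μ * 𝟙)(586) = 1 + -1 + -1 + 1 = 0.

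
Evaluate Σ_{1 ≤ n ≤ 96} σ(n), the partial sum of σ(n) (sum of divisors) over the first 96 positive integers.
Σ_{n ≤ 96} σ(n) = 7657

Compute σ(n) for each 1 ≤ n ≤ 96: σ(1) = 1, σ(2) = 3, σ(3) = 4, σ(4) = 7, σ(5) = 6, σ(6) = 12, σ(7) = 8, σ(8) = 15, σ(9) = 13, σ(10) = 18, σ(11) = 12, σ(12) = 28, σ(13) = 14, σ(14) = 24, σ(15) = 24, σ(16) = 31, σ(17) = 18, σ(18) = 39, σ(19) = 20, σ(20) = 42, σ(21) = 32, σ(22) = 36, σ(23) = 24, σ(24) = 60, σ(25) = 31, σ(26) = 42, σ(27) = 40, σ(28) = 56, σ(29) = 30, σ(30) = 72, σ(31) = 32, σ(32) = 63, σ(33) = 48, σ(34) = 54, σ(35) = 48, σ(36) = 91, σ(37) = 38, σ(38) = 60, σ(39) = 56, σ(40) = 90, σ(41) = 42, σ(42) = 96, σ(43) = 44, σ(44) = 84, σ(45) = 78, σ(46) = 72, σ(47) = 48, σ(48) = 124, σ(49) = 57, σ(50) = 93, σ(51) = 72, σ(52) = 98, σ(53) = 54, σ(54) = 120, σ(55) = 72, σ(56) = 120, σ(57) = 80, σ(58) = 90, σ(59) = 60, σ(60) = 168, σ(61) = 62, σ(62) = 96, σ(63) = 104, σ(64) = 127, σ(65) = 84, σ(66) = 144, σ(67) = 68, σ(68) = 126, σ(69) = 96, σ(70) = 144, σ(71) = 72, σ(72) = 195, σ(73) = 74, σ(74) = 114, σ(75) = 124, σ(76) = 140, σ(77) = 96, σ(78) = 168, σ(79) = 80, σ(80) = 186, σ(81) = 121, σ(82) = 126, σ(83) = 84, σ(84) = 224, σ(85) = 108, σ(86) = 132, σ(87) = 120, σ(88) = 180, σ(89) = 90, σ(90) = 234, σ(91) = 112, σ(92) = 168, σ(93) = 128, σ(94) = 144, σ(95) = 120, σ(96) = 252. Summing all 96 values: 7657. (Average order: Σ_{n ≤ x} σ(n) ~ (π²/12) x². For x = 96, (π²/12)·96² ≈ 7579.86.)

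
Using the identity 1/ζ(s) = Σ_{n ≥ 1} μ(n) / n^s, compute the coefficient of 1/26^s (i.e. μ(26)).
μ(26) = 1

Factor n = 26 = 2 · 13. μ(n) = 0 if any exponent ≥ 2 (not squarefree); otherwise μ(n) = (−1)^{ω(n)} where ω(n) is the number of distinct prime factors. Applying: μ(26) = 1.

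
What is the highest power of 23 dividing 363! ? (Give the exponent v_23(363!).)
v_23(363!) = 15

Legendre's formula: v_p(n!) = Σ_{k ≥ 1} ⌊n / p^k⌋. For p = 23, n = 363, the terms are:
  ⌊363/23^1⌋ = ⌊363/23⌋ = 15
(the next term ⌊363/23^2⌋ = 0, terminating the sum). Summing: v_23(363!) = 15 = 15.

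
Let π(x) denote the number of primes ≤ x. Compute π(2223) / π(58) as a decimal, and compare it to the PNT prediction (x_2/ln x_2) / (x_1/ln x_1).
π(2223)/π(58) = 331/16 ≈ 20.6875;  PNT prediction ≈ 20.1940.

π(58) = 16 and π(2223) = 331, so π(2223)/π(58) ≈ 20.6875. The PNT-predicted ratio is (2223/ln(2223)) / (58/ln(58)) ≈ 20.1940. The two agree to within a few percent, as expected.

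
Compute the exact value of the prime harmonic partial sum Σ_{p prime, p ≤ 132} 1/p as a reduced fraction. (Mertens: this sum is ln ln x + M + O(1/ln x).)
Σ 1/p = 980956909242278731029785409368357903506317057050081/525896479052627740771371797072411912900610967452630

π(132) = 32, so the primes ≤ 132 are [2, 3, 5, 7, 11, 13, 17, 19, 23, 29, 31, 37, 41, 43, 47, 53, 59, 61, 67, 71, 73, 79, 83, 89, 97, 101, 103, 107, 109, 113, 127, 131]. Summing 1/p over these primes: 980956909242278731029785409368357903506317057050081/525896479052627740771371797072411912900610967452630 ≈ 1.8653. Mertens estimate ln ln(132) + 0.2615 ≈ 1.8472.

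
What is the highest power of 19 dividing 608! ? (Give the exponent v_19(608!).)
v_19(608!) = 33

Legendre's formula: v_p(n!) = Σ_{k ≥ 1} ⌊n / p^k⌋. For p = 19, n = 608, the terms are:
  ⌊608/19^1⌋ = ⌊608/19⌋ = 32
  ⌊608/19^2⌋ = ⌊608/361⌋ = 1
(the next term ⌊608/19^3⌋ = 0, terminating the sum). Summing: v_19(608!) = 32 + 1 = 33.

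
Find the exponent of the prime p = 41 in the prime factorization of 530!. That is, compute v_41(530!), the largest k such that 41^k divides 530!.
v_41(530!) = 12

Legendre's formula: v_p(n!) = Σ_{k ≥ 1} ⌊n / p^k⌋. For p = 41, n = 530, the terms are:
  ⌊530/41^1⌋ = ⌊530/41⌋ = 12
(the next term ⌊530/41^2⌋ = 0, terminating the sum). Summing: v_41(530!) = 12 = 12.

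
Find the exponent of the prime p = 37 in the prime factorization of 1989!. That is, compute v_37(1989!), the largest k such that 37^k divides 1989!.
v_37(1989!) = 54

Legendre's formula: v_p(n!) = Σ_{k ≥ 1} ⌊n / p^k⌋. For p = 37, n = 1989, the terms are:
  ⌊1989/37^1⌋ = ⌊1989/37⌋ = 53
  ⌊1989/37^2⌋ = ⌊1989/1369⌋ = 1
(the next term ⌊1989/37^3⌋ = 0, terminating the sum). Summing: v_37(1989!) = 53 + 1 = 54.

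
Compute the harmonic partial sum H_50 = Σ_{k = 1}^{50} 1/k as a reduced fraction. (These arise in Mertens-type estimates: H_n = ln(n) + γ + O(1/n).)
H_50 = 13943237577224054960759/3099044504245996706400

Direct summation: H_50 = 1 + 1/2 + ... + 1/50. The least common denominator is lcm(1, ..., 50) = 3099044504245996706400; over this denominator the numerator is 3099044504245996706400 + 1549522252122998353200 + 1033014834748665568800 + 774761126061499176600 + 619808900849199341280 + 516507417374332784400 + 442720643463713815200 + 387380563030749588300 + 344338278249555189600 + 309904450424599670640 + 281731318567817882400 + 258253708687166392200 + 238388038788153592800 + 221360321731856907600 + 206602966949733113760 + 193690281515374794150 + 182296735543882159200 + 172169139124777594800 + 163107605486631405600 + 154952225212299835320 + 147573547821237938400 + 140865659283908941200 + 134741065401999856800 + 129126854343583196100 + 123961780169839868256 + 119194019394076796400 + 114779426083185063200 + 110680160865928453800 + 106863603594689541600 + 103301483474866556880 + 99969177556322474400 + 96845140757687397075 + 93910439522605960800 + 91148367771941079600 + 88544128692742763040 + 86084569562388797400 + 83757959574216127200 + 81553802743315702800 + 79462679596051197600 + 77476112606149917660 + 75586451323073090400 + 73786773910618969200 + 72070802424325504800 + 70432829641954470600 + 68867655649911037920 + 67370532700999928400 + 65937117111616951200 + 64563427171791598050 + 63245806209101973600 + 61980890084919934128 = 13943237577224054960759, so H_50 = 13943237577224054960759/3099044504245996706400 (already in lowest terms) ≈ 4.49921. (The PNT-adjacent estimate ln(50) + γ ≈ 4.48924 matches within O(1/n).)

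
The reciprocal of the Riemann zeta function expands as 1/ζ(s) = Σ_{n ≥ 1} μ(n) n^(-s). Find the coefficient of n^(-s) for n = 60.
μ(60) = 0

Factor n = 60 = 2^2 · 3 · 5. μ(n) = 0 if any exponent ≥ 2 (not squarefree); otherwise μ(n) = (−1)^{ω(n)} where ω(n) is the number of distinct prime factors. Applying: μ(60) = 0.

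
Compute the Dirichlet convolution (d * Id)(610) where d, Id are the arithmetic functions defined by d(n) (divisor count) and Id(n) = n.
(d * Id)(610) = 1764

Divisors of 610: [1, 2, 5, 10, 61, 122, 305, 610]. For each d | 610:
  d = 1: d(1) · Id(610/1) = 1 · 610 = 610
  d = 2: d(2) · Id(610/2) = 2 · 305 = 610
  d = 5: d(5) · Id(610/5) = 2 · 122 = 244
  d = 10: d(10) · Id(610/10) = 4 · 61 = 244
  d = 61: d(61) · Id(610/61) = 2 · 10 = 20
  d = 122: d(122) · Id(610/122) = 4 · 5 = 20
  d = 305: d(305) · Id(610/305) = 4 · 2 = 8
  d = 610: d(610) · Id(610/610) = 8 · 1 = 8
Summing: (d * Id)(610) = 610 + 610 + 244 + 244 + 20 + 20 + 8 + 8 = 1764.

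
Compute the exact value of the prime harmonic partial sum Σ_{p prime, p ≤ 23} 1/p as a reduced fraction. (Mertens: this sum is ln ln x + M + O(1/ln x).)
Σ 1/p = 334406399/223092870

π(23) = 9, so the primes ≤ 23 are [2, 3, 5, 7, 11, 13, 17, 19, 23]. Summing 1/p over these primes: 334406399/223092870 ≈ 1.4990. Mertens estimate ln ln(23) + 0.2615 ≈ 1.4043.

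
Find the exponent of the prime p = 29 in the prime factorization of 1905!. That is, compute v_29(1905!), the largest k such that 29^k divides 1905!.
v_29(1905!) = 67

Legendre's formula: v_p(n!) = Σ_{k ≥ 1} ⌊n / p^k⌋. For p = 29, n = 1905, the terms are:
  ⌊1905/29^1⌋ = ⌊1905/29⌋ = 65
  ⌊1905/29^2⌋ = ⌊1905/841⌋ = 2
(the next term ⌊1905/29^3⌋ = 0, terminating the sum). Summing: v_29(1905!) = 65 + 2 = 67.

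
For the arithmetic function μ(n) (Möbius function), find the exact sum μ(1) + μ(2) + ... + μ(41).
Σ_{n ≤ 41} μ(n) = -1

Compute μ(n) for each 1 ≤ n ≤ 41: μ(1) = 1, μ(2) = -1, μ(3) = -1, μ(4) = 0, μ(5) = -1, μ(6) = 1, μ(7) = -1, μ(8) = 0, μ(9) = 0, μ(10) = 1, μ(11) = -1, μ(12) = 0, μ(13) = -1, μ(14) = 1, μ(15) = 1, μ(16) = 0, μ(17) = -1, μ(18) = 0, μ(19) = -1, μ(20) = 0, μ(21) = 1, μ(22) = 1, μ(23) = -1, μ(24) = 0, μ(25) = 0, μ(26) = 1, μ(27) = 0, μ(28) = 0, μ(29) = -1, μ(30) = -1, μ(31) = -1, μ(32) = 0, μ(33) = 1, μ(34) = 1, μ(35) = 1, μ(36) = 0, μ(37) = -1, μ(38) = 1, μ(39) = 1, μ(40) = 0, μ(41) = -1. Summing all 41 values: -1. (Mertens function M(x) = Σ_{n ≤ x} μ(n); on average M(x) should be small (PNT ⟺ M(x) = o(x)).)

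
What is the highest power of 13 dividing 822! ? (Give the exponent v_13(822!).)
v_13(822!) = 67

Legendre's formula: v_p(n!) = Σ_{k ≥ 1} ⌊n / p^k⌋. For p = 13, n = 822, the terms are:
  ⌊822/13^1⌋ = ⌊822/13⌋ = 63
  ⌊822/13^2⌋ = ⌊822/169⌋ = 4
(the next term ⌊822/13^3⌋ = 0, terminating the sum). Summing: v_13(822!) = 63 + 4 = 67.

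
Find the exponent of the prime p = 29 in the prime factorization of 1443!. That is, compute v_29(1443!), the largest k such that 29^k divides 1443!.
v_29(1443!) = 50

Legendre's formula: v_p(n!) = Σ_{k ≥ 1} ⌊n / p^k⌋. For p = 29, n = 1443, the terms are:
  ⌊1443/29^1⌋ = ⌊1443/29⌋ = 49
  ⌊1443/29^2⌋ = ⌊1443/841⌋ = 1
(the next term ⌊1443/29^3⌋ = 0, terminating the sum). Summing: v_29(1443!) = 49 + 1 = 50.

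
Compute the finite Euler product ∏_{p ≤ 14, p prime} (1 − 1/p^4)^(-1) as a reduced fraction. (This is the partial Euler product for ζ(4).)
∏ = 11033033011/10194124800

The primes p ≤ 14 are [2, 3, 5, 7, 11, 13]. For each prime, (1 − 1/p^4)^(-1) = p^4 / (p^4 − 1). The product is (1 − 1/2^4)^(-1), (1 − 1/3^4)^(-1), (1 − 1/5^4)^(-1), (1 − 1/7^4)^(-1), (1 − 1/11^4)^(-1), (1 − 1/13^4)^(-1) = ∏ p^4 / (p^4 − 1) = 11033033011/10194124800.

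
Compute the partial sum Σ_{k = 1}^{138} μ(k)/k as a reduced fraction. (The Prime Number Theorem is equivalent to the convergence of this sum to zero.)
Σ μ(k)/k = -555287024704611060265939362206536129932460842882137/72047817630210000485677936198920432067383702541010310

Values of μ(k) for 1 ≤ k ≤ 138: μ(1) = 1, μ(2) = -1, μ(3) = -1, μ(5) = -1, μ(6) = 1, μ(7) = -1, μ(10) = 1, μ(11) = -1, μ(13) = -1, μ(14) = 1, μ(15) = 1, μ(17) = -1, μ(19) = -1, μ(21) = 1, μ(22) = 1, μ(23) = -1, μ(26) = 1, μ(29) = -1, μ(30) = -1, μ(31) = -1, μ(33) = 1, μ(34) = 1, μ(35) = 1, μ(37) = -1, μ(38) = 1, μ(39) = 1, μ(41) = -1, μ(42) = -1, μ(43) = -1, μ(46) = 1, μ(47) = -1, μ(51) = 1, μ(53) = -1, μ(55) = 1, μ(57) = 1, μ(58) = 1, μ(59) = -1, μ(61) = -1, μ(62) = 1, μ(65) = 1, μ(66) = -1, μ(67) = -1, μ(69) = 1, μ(70) = -1, μ(71) = -1, μ(73) = -1, μ(74) = 1, μ(77) = 1, μ(78) = -1, μ(79) = -1, μ(82) = 1, μ(83) = -1, μ(85) = 1, μ(86) = 1, μ(87) = 1, μ(89) = -1, μ(91) = 1, μ(93) = 1, μ(94) = 1, μ(95) = 1, μ(97) = -1, μ(101) = -1, μ(102) = -1, μ(103) = -1, μ(105) = -1, μ(106) = 1, μ(107) = -1, μ(109) = -1, μ(110) = -1, μ(111) = 1, μ(113) = -1, μ(114) = -1, μ(115) = 1, μ(118) = 1, μ(119) = 1, μ(122) = 1, μ(123) = 1, μ(127) = -1, μ(129) = 1, μ(130) = -1, μ(131) = -1, μ(133) = 1, μ(134) = 1, μ(137) = -1, μ(138) = -1, with μ = 0 on non-squarefree integers. Summing μ(k)/k for k where μ(k) ≠ 0 gives -555287024704611060265939362206536129932460842882137/72047817630210000485677936198920432067383702541010310 ≈ -0.0077. (PNT ⟺ this sum → 0 as n → ∞.)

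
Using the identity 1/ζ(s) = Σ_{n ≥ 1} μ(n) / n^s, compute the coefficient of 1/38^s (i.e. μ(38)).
μ(38) = 1

Factor n = 38 = 2 · 19. μ(n) = 0 if any exponent ≥ 2 (not squarefree); otherwise μ(n) = (−1)^{ω(n)} where ω(n) is the number of distinct prime factors. Applying: μ(38) = 1.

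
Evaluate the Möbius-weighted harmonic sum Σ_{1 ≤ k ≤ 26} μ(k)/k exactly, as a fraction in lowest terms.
Σ μ(k)/k = 4165258/111546435

Values of μ(k) for 1 ≤ k ≤ 26: μ(1) = 1, μ(2) = -1, μ(3) = -1, μ(5) = -1, μ(6) = 1, μ(7) = -1, μ(10) = 1, μ(11) = -1, μ(13) = -1, μ(14) = 1, μ(15) = 1, μ(17) = -1, μ(19) = -1, μ(21) = 1, μ(22) = 1, μ(23) = -1, μ(26) = 1, with μ = 0 on non-squarefree integers. Summing μ(k)/k for k where μ(k) ≠ 0 gives 4165258/111546435 ≈ 0.0373. (PNT ⟺ this sum → 0 as n → ∞.)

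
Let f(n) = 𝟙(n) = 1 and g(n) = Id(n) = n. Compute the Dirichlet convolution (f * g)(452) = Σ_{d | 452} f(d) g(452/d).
(𝟙 * Id)(452) = 798

Divisors of 452: [1, 2, 4, 113, 226, 452]. For each d | 452:
  d = 1: 𝟙(1) · Id(452/1) = 1 · 452 = 452
  d = 2: 𝟙(2) · Id(452/2) = 1 · 226 = 226
  d = 4: 𝟙(4) · Id(452/4) = 1 · 113 = 113
  d = 113: 𝟙(113) · Id(452/113) = 1 · 4 = 4
  d = 226: 𝟙(226) · Id(452/226) = 1 · 2 = 2
  d = 452: 𝟙(452) · Id(452/452) = 1 · 1 = 1
Summing: (𝟙 * Id)(452) = 452 + 226 + 113 + 4 + 2 + 1 = 798.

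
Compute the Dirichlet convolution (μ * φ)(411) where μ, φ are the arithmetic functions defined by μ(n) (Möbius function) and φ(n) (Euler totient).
(μ * φ)(411) = 135

Divisors of 411: [1, 3, 137, 411]. For each d | 411:
  d = 1: μ(1) · φ(411/1) = 1 · 272 = 272
  d = 3: μ(3) · φ(411/3) = -1 · 136 = -136
  d = 137: μ(137) · φ(411/137) = -1 · 2 = -2
  d = 411: μ(411) · φ(411/411) = 1 · 1 = 1
Summing: (μ * φ)(411) = 272 + -136 + -2 + 1 = 135.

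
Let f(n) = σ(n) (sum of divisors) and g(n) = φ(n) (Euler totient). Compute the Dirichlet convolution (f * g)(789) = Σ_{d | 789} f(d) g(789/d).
(σ * φ)(789) = 3156

Divisors of 789: [1, 3, 263, 789]. For each d | 789:
  d = 1: σ(1) · φ(789/1) = 1 · 524 = 524
  d = 3: σ(3) · φ(789/3) = 4 · 262 = 1048
  d = 263: σ(263) · φ(789/263) = 264 · 2 = 528
  d = 789: σ(789) · φ(789/789) = 1056 · 1 = 1056
Summing: (σ * φ)(789) = 524 + 1048 + 528 + 1056 = 3156.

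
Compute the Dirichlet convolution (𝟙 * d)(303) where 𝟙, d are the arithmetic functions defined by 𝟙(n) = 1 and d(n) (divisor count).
(𝟙 * d)(303) = 9

Divisors of 303: [1, 3, 101, 303]. For each d | 303:
  d = 1: 𝟙(1) · d(303/1) = 1 · 4 = 4
  d = 3: 𝟙(3) · d(303/3) = 1 · 2 = 2
  d = 101: 𝟙(101) · d(303/101) = 1 · 2 = 2
  d = 303: 𝟙(303) · d(303/303) = 1 · 1 = 1
Summing: (𝟙 * d)(303) = 4 + 2 + 2 + 1 = 9.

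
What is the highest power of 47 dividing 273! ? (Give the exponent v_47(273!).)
v_47(273!) = 5

Legendre's formula: v_p(n!) = Σ_{k ≥ 1} ⌊n / p^k⌋. For p = 47, n = 273, the terms are:
  ⌊273/47^1⌋ = ⌊273/47⌋ = 5
(the next term ⌊273/47^2⌋ = 0, terminating the sum). Summing: v_47(273!) = 5 = 5.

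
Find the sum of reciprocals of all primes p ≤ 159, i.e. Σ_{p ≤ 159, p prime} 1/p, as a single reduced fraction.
Σ 1/p = 67195167335560670940823020383181530154843058347995389615845419/35375166993717494840635767087951744212057570647889977422429870

π(159) = 37, so the primes ≤ 159 are [2, 3, 5, 7, 11, 13, 17, 19, 23, 29, 31, 37, 41, 43, 47, 53, 59, 61, 67, 71, 73, 79, 83, 89, 97, 101, 103, 107, 109, 113, 127, 131, 137, 139, 149, 151, 157]. Summing 1/p over these primes: 67195167335560670940823020383181530154843058347995389615845419/35375166993717494840635767087951744212057570647889977422429870 ≈ 1.8995. Mertens estimate ln ln(159) + 0.2615 ≈ 1.8846.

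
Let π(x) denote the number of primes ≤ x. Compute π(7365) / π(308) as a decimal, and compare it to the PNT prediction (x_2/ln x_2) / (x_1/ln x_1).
π(7365)/π(308) = 937/63 ≈ 14.8730;  PNT prediction ≈ 15.3877.

π(308) = 63 and π(7365) = 937, so π(7365)/π(308) ≈ 14.8730. The PNT-predicted ratio is (7365/ln(7365)) / (308/ln(308)) ≈ 15.3877. The two agree to within a few percent, as expected.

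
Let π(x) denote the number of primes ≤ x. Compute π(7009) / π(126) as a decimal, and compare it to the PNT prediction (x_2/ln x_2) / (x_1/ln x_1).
π(7009)/π(126) = 901/30 ≈ 30.0333;  PNT prediction ≈ 30.3816.

π(126) = 30 and π(7009) = 901, so π(7009)/π(126) ≈ 30.0333. The PNT-predicted ratio is (7009/ln(7009)) / (126/ln(126)) ≈ 30.3816. The two agree to within a few percent, as expected.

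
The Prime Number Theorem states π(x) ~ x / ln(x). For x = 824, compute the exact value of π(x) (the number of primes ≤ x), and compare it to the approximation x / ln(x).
π(824) = 143;  x/ln(x) ≈ 122.73;  relative error ≈ 14.18%.

Directly count primes up to 824: π(824) = 143. The PNT approximation gives 824/ln(824) ≈ 824/6.71417 ≈ 122.73. Relative error (π(x) − x/ln(x)) / π(x) ≈ 14.18%; the approximation is known to undercount slightly (Li(x) is a better estimate).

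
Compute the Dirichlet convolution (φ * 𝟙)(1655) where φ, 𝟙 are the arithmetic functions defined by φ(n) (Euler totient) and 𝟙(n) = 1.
(φ * 𝟙)(1655) = 1655

Divisors of 1655: [1, 5, 331, 1655]. For each d | 1655:
  d = 1: φ(1) · 𝟙(1655/1) = 1 · 1 = 1
  d = 5: φ(5) · 𝟙(1655/5) = 4 · 1 = 4
  d = 331: φ(331) · 𝟙(1655/331) = 330 · 1 = 330
  d = 1655: φ(1655) · 𝟙(1655/1655) = 1320 · 1 = 1320
Summing: (φ * 𝟙)(1655) = 1 + 4 + 330 + 1320 = 1655.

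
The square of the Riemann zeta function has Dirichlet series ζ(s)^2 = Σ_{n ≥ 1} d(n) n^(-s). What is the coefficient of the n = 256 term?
d(256) = 9

ζ(s)^2 = (Σ 1/m^s)(Σ 1/k^s). The coefficient of 1/n^s in the product is the number of ordered pairs (m, k) with mk = n, which equals d(n). For n = 256, divisors are [1, 2, 4, 8, 16, 32, 64, 128, 256], so d(256) = 9.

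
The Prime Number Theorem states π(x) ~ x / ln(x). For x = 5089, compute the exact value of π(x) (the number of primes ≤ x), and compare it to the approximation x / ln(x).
π(5089) = 680;  x/ln(x) ≈ 596.26;  relative error ≈ 12.31%.

Directly count primes up to 5089: π(5089) = 680. The PNT approximation gives 5089/ln(5089) ≈ 5089/8.53484 ≈ 596.26. Relative error (π(x) − x/ln(x)) / π(x) ≈ 12.31%; the approximation is known to undercount slightly (Li(x) is a better estimate).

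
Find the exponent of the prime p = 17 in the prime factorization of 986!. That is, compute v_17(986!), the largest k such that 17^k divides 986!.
v_17(986!) = 61

Legendre's formula: v_p(n!) = Σ_{k ≥ 1} ⌊n / p^k⌋. For p = 17, n = 986, the terms are:
  ⌊986/17^1⌋ = ⌊986/17⌋ = 58
  ⌊986/17^2⌋ = ⌊986/289⌋ = 3
(the next term ⌊986/17^3⌋ = 0, terminating the sum). Summing: v_17(986!) = 58 + 3 = 61.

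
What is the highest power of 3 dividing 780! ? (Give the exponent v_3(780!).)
v_3(780!) = 387

Legendre's formula: v_p(n!) = Σ_{k ≥ 1} ⌊n / p^k⌋. For p = 3, n = 780, the terms are:
  ⌊780/3^1⌋ = ⌊780/3⌋ = 260
  ⌊780/3^2⌋ = ⌊780/9⌋ = 86
  ⌊780/3^3⌋ = ⌊780/27⌋ = 28
  ⌊780/3^4⌋ = ⌊780/81⌋ = 9
  ⌊780/3^5⌋ = ⌊780/243⌋ = 3
  ⌊780/3^6⌋ = ⌊780/729⌋ = 1
(the next term ⌊780/3^7⌋ = 0, terminating the sum). Summing: v_3(780!) = 260 + 86 + 28 + 9 + 3 + 1 = 387.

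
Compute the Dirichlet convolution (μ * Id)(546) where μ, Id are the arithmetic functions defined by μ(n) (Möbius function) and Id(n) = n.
(μ * Id)(546) = 144

Divisors of 546: [1, 2, 3, 6, 7, 13, 14, 21, 26, 39, 42, 78, 91, 182, 273, 546]. For each d | 546:
  d = 1: μ(1) · Id(546/1) = 1 · 546 = 546
  d = 2: μ(2) · Id(546/2) = -1 · 273 = -273
  d = 3: μ(3) · Id(546/3) = -1 · 182 = -182
  d = 6: μ(6) · Id(546/6) = 1 · 91 = 91
  d = 7: μ(7) · Id(546/7) = -1 · 78 = -78
  d = 13: μ(13) · Id(546/13) = -1 · 42 = -42
  d = 14: μ(14) · Id(546/14) = 1 · 39 = 39
  d = 21: μ(21) · Id(546/21) = 1 · 26 = 26
  d = 26: μ(26) · Id(546/26) = 1 · 21 = 21
  d = 39: μ(39) · Id(546/39) = 1 · 14 = 14
  d = 42: μ(42) · Id(546/42) = -1 · 13 = -13
  d = 78: μ(78) · Id(546/78) = -1 · 7 = -7
  d = 91: μ(91) · Id(546/91) = 1 · 6 = 6
  d = 182: μ(182) · Id(546/182) = -1 · 3 = -3
  d = 273: μ(273) · Id(546/273) = -1 · 2 = -2
  d = 546: μ(546) · Id(546/546) = 1 · 1 = 1
Summing: (μ * Id)(546) = 546 + -273 + -182 + 91 + -78 + -42 + 39 + 26 + 21 + 14 + -13 + -7 + 6 + -3 + -2 + 1 = 144.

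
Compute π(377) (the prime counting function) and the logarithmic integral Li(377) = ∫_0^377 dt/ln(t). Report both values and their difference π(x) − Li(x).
π(377) = 74;  Li(377) ≈ 81.56;  π(x) − Li(x) ≈ -7.56.

Direct count of primes ≤ 377 gives π(377) = 74. Numerical evaluation of the logarithmic integral gives Li(377) ≈ 81.56. The difference π(x) − Li(x) ≈ -7.56 is typically negative for small/moderate x (Li(x) overestimates), though Littlewood's theorem shows this sign changes infinitely often.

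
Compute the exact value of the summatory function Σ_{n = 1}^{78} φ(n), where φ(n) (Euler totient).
Σ_{n ≤ 78} φ(n) = 1856

Compute φ(n) for each 1 ≤ n ≤ 78: φ(1) = 1, φ(2) = 1, φ(3) = 2, φ(4) = 2, φ(5) = 4, φ(6) = 2, φ(7) = 6, φ(8) = 4, φ(9) = 6, φ(10) = 4, φ(11) = 10, φ(12) = 4, φ(13) = 12, φ(14) = 6, φ(15) = 8, φ(16) = 8, φ(17) = 16, φ(18) = 6, φ(19) = 18, φ(20) = 8, φ(21) = 12, φ(22) = 10, φ(23) = 22, φ(24) = 8, φ(25) = 20, φ(26) = 12, φ(27) = 18, φ(28) = 12, φ(29) = 28, φ(30) = 8, φ(31) = 30, φ(32) = 16, φ(33) = 20, φ(34) = 16, φ(35) = 24, φ(36) = 12, φ(37) = 36, φ(38) = 18, φ(39) = 24, φ(40) = 16, φ(41) = 40, φ(42) = 12, φ(43) = 42, φ(44) = 20, φ(45) = 24, φ(46) = 22, φ(47) = 46, φ(48) = 16, φ(49) = 42, φ(50) = 20, φ(51) = 32, φ(52) = 24, φ(53) = 52, φ(54) = 18, φ(55) = 40, φ(56) = 24, φ(57) = 36, φ(58) = 28, φ(59) = 58, φ(60) = 16, φ(61) = 60, φ(62) = 30, φ(63) = 36, φ(64) = 32, φ(65) = 48, φ(66) = 20, φ(67) = 66, φ(68) = 32, φ(69) = 44, φ(70) = 24, φ(71) = 70, φ(72) = 24, φ(73) = 72, φ(74) = 36, φ(75) = 40, φ(76) = 36, φ(77) = 60, φ(78) = 24. Summing all 78 values: 1856. (Average order: Σ_{n ≤ x} φ(n) ~ (3/π²) x². For x = 78, (3/π²)·78² ≈ 1849.31.)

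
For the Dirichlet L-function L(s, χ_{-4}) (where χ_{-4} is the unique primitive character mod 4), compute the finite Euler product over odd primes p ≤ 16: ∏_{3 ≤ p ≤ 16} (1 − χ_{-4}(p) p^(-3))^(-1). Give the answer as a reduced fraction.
∏ = 17910767875/18484721664

The odd primes p ≤ 16 are [3, 5, 7, 11, 13]. For each, χ(p) = 1 if p ≡ 1 mod 4, χ(p) = −1 if p ≡ 3 mod 4. Taking (1 − χ(p)/p^3)^(-1) = p^3/(p^3 − χ(p)): (1 − (-1)/3^3)^(-1) · (1 − (1)/5^3)^(-1) · (1 − (-1)/7^3)^(-1) · (1 − (-1)/11^3)^(-1) · (1 − (1)/13^3)^(-1) = 17910767875/18484721664.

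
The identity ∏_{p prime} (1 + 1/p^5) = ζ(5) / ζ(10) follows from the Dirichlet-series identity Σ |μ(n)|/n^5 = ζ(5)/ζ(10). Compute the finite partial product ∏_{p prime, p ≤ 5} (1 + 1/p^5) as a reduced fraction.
∏ = 349591/337500

The primes p ≤ 5 are [2, 3, 5]. For each, (1 + 1/p^5) = (p^5 + 1)/p^5. Multiplying these fractions over p ∈ [2, 3, 5] gives 349591/337500. (In the limit P → ∞ this tends to ζ(5)/ζ(10).)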